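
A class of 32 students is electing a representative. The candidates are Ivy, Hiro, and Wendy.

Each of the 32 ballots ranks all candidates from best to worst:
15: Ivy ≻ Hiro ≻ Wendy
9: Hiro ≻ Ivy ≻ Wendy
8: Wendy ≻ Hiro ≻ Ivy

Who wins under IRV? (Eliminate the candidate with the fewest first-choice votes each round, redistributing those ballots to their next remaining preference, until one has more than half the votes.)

Round 1: Ivy 15, Hiro 9, Wendy 8. Wendy eliminated.
Round 2: Ivy 15, Hiro 17. Hiro has a majority (≥17).

Hiro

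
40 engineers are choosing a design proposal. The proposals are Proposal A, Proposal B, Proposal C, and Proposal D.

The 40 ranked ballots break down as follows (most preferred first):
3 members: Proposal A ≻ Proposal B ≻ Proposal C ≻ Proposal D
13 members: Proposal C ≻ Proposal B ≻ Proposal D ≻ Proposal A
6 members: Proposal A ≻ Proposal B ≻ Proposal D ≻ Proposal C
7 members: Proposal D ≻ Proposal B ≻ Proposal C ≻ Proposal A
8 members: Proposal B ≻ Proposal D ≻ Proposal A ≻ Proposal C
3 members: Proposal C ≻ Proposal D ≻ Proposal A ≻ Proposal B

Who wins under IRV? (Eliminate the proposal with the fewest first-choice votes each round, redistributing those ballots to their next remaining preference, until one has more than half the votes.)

Round 1: Proposal A 9, Proposal B 8, Proposal C 16, Proposal D 7. Proposal D eliminated.
Round 2: Proposal A 9, Proposal B 15, Proposal C 16. Proposal A eliminated.
Round 3: Proposal B 24, Proposal C 16. Proposal B has a majority (≥21).

Proposal B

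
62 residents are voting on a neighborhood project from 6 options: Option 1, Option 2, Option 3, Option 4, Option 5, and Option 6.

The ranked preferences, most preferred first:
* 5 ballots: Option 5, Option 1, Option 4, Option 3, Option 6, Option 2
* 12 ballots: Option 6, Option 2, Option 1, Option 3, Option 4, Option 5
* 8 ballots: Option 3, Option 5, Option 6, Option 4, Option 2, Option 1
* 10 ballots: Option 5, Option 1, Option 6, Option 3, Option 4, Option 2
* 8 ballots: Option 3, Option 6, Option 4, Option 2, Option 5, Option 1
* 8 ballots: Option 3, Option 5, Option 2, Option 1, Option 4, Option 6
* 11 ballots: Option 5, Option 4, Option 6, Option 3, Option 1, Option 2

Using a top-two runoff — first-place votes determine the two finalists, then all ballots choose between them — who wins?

Round 1 first-place votes: Option 1 0, Option 2 0, Option 3 24, Option 4 0, Option 5 26, Option 6 12. Option 5 and Option 3 advance.
Runoff: Option 5 is ranked above Option 3 on 26 ballots, Option 3 above Option 5 on 36.

Option 3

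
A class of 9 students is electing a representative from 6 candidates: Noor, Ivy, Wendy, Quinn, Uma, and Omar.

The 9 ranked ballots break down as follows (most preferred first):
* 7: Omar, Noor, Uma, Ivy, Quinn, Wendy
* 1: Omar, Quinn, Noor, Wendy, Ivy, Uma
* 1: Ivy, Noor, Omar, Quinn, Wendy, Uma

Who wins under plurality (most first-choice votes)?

First-place votes: Noor 0, Ivy 1, Wendy 0, Quinn 0, Uma 0, Omar 8.

Omar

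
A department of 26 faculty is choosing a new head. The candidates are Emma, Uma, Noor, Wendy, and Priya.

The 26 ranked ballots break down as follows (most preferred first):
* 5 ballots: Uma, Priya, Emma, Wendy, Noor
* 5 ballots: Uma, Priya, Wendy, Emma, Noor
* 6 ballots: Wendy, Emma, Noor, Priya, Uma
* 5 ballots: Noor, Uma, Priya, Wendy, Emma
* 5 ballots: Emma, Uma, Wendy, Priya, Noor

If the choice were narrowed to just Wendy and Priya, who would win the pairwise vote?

Wendy is ranked above Priya on 11 ballots; Priya above Wendy on 15.

Priya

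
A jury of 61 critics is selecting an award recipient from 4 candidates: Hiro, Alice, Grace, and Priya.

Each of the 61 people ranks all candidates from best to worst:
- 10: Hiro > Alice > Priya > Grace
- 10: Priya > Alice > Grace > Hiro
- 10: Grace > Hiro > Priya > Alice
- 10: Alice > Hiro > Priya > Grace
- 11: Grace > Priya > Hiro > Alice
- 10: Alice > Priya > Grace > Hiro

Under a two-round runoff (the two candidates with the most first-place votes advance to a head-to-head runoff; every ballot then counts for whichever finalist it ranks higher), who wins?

Alice

Round 1 first-place votes: Hiro 10, Alice 20, Grace 21, Priya 10. Grace and Alice advance.
Runoff: Grace is ranked above Alice on 21 ballots, Alice above Grace on 40.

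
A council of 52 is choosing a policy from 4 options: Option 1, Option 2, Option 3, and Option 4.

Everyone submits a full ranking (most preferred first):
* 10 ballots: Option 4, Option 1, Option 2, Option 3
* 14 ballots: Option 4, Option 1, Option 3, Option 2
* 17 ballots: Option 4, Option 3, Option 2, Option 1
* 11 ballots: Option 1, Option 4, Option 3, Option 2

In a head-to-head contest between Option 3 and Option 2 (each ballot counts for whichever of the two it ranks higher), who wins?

Option 3 is ranked above Option 2 on 42 ballots; Option 2 above Option 3 on 10.

Option 3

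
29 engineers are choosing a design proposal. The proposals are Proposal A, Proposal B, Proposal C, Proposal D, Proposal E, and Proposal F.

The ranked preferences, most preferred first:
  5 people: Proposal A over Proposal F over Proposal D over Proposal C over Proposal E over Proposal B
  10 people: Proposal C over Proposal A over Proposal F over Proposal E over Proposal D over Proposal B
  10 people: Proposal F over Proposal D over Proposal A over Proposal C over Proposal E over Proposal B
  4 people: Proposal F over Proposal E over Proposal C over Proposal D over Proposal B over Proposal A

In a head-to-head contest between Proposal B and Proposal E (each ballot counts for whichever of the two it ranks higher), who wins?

Proposal B is ranked above Proposal E on 0 ballots; Proposal E above Proposal B on 29.

Proposal E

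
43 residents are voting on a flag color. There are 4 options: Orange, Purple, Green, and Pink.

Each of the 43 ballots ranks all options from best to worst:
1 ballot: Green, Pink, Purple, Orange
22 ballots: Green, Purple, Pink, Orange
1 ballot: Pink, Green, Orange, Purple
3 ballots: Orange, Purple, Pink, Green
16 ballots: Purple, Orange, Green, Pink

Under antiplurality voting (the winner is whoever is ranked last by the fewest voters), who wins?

Purple

Last-place votes: Orange 23, Purple 1, Green 3, Pink 16.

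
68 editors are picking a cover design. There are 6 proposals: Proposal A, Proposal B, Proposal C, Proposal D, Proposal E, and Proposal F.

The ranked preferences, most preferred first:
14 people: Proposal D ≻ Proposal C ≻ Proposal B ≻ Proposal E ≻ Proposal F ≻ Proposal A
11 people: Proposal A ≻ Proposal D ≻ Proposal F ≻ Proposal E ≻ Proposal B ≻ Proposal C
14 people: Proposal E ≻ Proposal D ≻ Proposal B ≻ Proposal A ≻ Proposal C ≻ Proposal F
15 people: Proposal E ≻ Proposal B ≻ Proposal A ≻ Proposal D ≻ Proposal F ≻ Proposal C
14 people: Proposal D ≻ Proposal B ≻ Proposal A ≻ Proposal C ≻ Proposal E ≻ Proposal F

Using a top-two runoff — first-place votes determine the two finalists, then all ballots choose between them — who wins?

Round 1 first-place votes: Proposal A 11, Proposal B 0, Proposal C 0, Proposal D 28, Proposal E 29, Proposal F 0. Proposal E and Proposal D advance.
Runoff: Proposal E is ranked above Proposal D on 29 ballots, Proposal D above Proposal E on 39.

Proposal D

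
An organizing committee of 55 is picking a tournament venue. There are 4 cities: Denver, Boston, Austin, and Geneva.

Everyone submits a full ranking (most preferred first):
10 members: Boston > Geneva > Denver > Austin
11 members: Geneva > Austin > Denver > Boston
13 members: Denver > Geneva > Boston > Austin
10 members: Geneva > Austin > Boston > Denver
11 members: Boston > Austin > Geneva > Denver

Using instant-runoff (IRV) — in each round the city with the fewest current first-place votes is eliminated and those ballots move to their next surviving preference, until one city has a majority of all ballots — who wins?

Round 1: Denver 13, Boston 21, Austin 0, Geneva 21. Austin eliminated.
Round 2: Denver 13, Boston 21, Geneva 21. Denver eliminated.
Round 3: Boston 21, Geneva 34. Geneva has a majority (≥28).

Geneva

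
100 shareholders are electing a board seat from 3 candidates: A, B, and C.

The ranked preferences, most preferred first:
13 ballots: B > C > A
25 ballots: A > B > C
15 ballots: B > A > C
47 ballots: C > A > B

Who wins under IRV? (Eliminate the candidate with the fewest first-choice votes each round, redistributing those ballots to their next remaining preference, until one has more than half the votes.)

B

Round 1: A 25, B 28, C 47. A eliminated.
Round 2: B 53, C 47. B has a majority (≥51).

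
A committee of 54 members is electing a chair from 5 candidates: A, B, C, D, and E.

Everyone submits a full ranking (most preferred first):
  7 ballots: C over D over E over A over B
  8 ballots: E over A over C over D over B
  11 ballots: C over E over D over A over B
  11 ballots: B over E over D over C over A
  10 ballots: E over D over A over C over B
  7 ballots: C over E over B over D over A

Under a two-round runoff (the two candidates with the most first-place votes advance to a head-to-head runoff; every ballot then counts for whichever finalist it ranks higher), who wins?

E

Round 1 first-place votes: A 0, B 11, C 25, D 0, E 18. C and E advance.
Runoff: C is ranked above E on 25 ballots, E above C on 29.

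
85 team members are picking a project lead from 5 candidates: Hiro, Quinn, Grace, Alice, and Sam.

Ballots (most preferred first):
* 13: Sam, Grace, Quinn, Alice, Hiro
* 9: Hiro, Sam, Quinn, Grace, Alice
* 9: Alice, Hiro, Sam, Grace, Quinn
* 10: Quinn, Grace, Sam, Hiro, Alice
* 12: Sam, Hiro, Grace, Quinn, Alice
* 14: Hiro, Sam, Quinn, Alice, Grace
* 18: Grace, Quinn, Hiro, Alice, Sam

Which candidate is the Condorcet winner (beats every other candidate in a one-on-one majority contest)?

Hiro vs Quinn: 44–41
Hiro vs Grace: 44–41
Hiro vs Alice: 63–22
Hiro vs Sam: 50–35
Hiro beats every other candidate.

Hiro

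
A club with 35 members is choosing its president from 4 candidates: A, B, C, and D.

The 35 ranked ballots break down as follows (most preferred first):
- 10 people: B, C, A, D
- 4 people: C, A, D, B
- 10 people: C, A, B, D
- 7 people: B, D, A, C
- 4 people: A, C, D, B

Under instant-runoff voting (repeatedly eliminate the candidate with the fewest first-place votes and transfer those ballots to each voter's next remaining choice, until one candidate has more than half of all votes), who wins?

C

Round 1: A 4, B 17, C 14, D 0. D eliminated.
Round 2: A 4, B 17, C 14. A eliminated.
Round 3: B 17, C 18. C has a majority (≥18).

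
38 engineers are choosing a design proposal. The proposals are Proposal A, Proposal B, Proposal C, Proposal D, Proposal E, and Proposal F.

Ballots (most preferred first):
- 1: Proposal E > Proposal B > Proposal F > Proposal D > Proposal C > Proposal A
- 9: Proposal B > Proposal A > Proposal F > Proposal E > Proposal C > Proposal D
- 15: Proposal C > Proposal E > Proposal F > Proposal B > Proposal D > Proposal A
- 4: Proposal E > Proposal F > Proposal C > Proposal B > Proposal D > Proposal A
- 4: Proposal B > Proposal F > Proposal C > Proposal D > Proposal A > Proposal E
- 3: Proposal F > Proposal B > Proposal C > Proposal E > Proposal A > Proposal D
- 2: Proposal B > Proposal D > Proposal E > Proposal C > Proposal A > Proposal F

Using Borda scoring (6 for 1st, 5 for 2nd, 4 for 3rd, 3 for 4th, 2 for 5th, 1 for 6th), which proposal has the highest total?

Proposal B

Proposal A: 1×1 + 9×5 + 15×1 + 4×1 + 4×2 + 3×2 + 2×2 = 83
Proposal B: 1×5 + 9×6 + 15×3 + 4×3 + 4×6 + 3×5 + 2×6 = 167
Proposal C: 1×2 + 9×2 + 15×6 + 4×4 + 4×4 + 3×4 + 2×3 = 160
Proposal D: 1×3 + 9×1 + 15×2 + 4×2 + 4×3 + 3×1 + 2×5 = 75
Proposal E: 1×6 + 9×3 + 15×5 + 4×6 + 4×1 + 3×3 + 2×4 = 153
Proposal F: 1×4 + 9×4 + 15×4 + 4×5 + 4×5 + 3×6 + 2×1 = 160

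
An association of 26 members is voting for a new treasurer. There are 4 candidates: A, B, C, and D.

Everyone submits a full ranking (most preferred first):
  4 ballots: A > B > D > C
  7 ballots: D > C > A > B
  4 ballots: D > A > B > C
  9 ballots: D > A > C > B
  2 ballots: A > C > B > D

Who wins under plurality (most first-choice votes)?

D

First-place votes: A 6, B 0, C 0, D 20.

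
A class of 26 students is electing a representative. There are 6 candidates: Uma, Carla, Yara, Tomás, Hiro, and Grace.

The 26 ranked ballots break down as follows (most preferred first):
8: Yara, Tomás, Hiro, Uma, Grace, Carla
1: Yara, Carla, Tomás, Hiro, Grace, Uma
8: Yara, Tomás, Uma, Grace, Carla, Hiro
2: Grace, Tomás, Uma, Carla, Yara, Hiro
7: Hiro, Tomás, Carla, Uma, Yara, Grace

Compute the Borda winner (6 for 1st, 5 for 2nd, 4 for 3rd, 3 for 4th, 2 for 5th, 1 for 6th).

Tomás

Uma: 8×3 + 1×1 + 8×4 + 2×4 + 7×3 = 86
Carla: 8×1 + 1×5 + 8×2 + 2×3 + 7×4 = 63
Yara: 8×6 + 1×6 + 8×6 + 2×2 + 7×2 = 120
Tomás: 8×5 + 1×4 + 8×5 + 2×5 + 7×5 = 129
Hiro: 8×4 + 1×3 + 8×1 + 2×1 + 7×6 = 87
Grace: 8×2 + 1×2 + 8×3 + 2×6 + 7×1 = 61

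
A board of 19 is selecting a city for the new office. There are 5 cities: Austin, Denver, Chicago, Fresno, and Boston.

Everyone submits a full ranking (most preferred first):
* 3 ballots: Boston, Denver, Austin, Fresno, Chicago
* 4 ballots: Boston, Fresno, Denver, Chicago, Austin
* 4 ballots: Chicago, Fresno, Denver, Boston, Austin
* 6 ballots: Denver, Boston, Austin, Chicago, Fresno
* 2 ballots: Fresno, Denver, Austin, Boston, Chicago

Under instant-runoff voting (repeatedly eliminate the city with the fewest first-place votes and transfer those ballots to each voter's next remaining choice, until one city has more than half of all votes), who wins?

Round 1: Austin 0, Denver 6, Chicago 4, Fresno 2, Boston 7. Austin eliminated.
Round 2: Denver 6, Chicago 4, Fresno 2, Boston 7. Fresno eliminated.
Round 3: Denver 8, Chicago 4, Boston 7. Chicago eliminated.
Round 4: Denver 12, Boston 7. Denver has a majority (≥10).

Denver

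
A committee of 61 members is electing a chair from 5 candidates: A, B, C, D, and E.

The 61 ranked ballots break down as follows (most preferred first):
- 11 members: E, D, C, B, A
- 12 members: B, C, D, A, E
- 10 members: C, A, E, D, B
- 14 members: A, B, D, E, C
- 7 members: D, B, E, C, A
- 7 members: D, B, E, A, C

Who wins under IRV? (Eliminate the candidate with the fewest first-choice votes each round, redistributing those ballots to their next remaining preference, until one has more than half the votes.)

Round 1: A 14, B 12, C 10, D 14, E 11. C eliminated.
Round 2: A 24, B 12, D 14, E 11. E eliminated.
Round 3: A 24, B 12, D 25. B eliminated.
Round 4: A 24, D 37. D has a majority (≥31).

D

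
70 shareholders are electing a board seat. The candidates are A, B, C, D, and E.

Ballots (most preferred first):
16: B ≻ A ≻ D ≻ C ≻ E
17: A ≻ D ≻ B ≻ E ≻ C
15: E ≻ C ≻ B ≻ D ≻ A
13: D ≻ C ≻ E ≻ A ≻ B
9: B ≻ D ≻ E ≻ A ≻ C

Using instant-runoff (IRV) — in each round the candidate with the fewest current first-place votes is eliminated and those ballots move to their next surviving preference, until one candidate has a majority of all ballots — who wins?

B

Round 1: A 17, B 25, C 0, D 13, E 15. C eliminated.
Round 2: A 17, B 25, D 13, E 15. D eliminated.
Round 3: A 17, B 25, E 28. A eliminated.
Round 4: B 42, E 28. B has a majority (≥36).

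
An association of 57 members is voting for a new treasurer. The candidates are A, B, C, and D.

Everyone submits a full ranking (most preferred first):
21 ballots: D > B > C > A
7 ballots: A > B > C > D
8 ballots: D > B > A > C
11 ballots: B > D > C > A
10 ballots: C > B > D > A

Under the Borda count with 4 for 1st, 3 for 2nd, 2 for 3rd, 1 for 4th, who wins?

B

A: 21×1 + 7×4 + 8×2 + 11×1 + 10×1 = 86
B: 21×3 + 7×3 + 8×3 + 11×4 + 10×3 = 182
C: 21×2 + 7×2 + 8×1 + 11×2 + 10×4 = 126
D: 21×4 + 7×1 + 8×4 + 11×3 + 10×2 = 176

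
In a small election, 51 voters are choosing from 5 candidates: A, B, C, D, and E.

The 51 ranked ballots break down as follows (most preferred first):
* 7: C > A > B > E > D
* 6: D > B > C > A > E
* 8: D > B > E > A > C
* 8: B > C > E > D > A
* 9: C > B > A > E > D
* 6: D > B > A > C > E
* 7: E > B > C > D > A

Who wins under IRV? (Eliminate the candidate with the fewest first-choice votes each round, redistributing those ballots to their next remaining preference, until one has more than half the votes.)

C

Round 1: A 0, B 8, C 16, D 20, E 7. A eliminated.
Round 2: B 8, C 16, D 20, E 7. E eliminated.
Round 3: B 15, C 16, D 20. B eliminated.
Round 4: C 31, D 20. C has a majority (≥26).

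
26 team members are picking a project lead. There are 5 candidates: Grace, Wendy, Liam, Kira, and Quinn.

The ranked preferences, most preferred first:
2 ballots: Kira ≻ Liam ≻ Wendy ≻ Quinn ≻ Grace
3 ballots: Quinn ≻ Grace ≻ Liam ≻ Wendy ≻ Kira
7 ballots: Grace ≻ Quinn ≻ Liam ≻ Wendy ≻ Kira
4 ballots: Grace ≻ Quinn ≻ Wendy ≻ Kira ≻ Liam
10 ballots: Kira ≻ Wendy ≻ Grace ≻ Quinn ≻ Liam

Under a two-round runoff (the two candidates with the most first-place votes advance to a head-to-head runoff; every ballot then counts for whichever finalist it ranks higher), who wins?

Round 1 first-place votes: Grace 11, Wendy 0, Liam 0, Kira 12, Quinn 3. Kira and Grace advance.
Runoff: Kira is ranked above Grace on 12 ballots, Grace above Kira on 14.

Grace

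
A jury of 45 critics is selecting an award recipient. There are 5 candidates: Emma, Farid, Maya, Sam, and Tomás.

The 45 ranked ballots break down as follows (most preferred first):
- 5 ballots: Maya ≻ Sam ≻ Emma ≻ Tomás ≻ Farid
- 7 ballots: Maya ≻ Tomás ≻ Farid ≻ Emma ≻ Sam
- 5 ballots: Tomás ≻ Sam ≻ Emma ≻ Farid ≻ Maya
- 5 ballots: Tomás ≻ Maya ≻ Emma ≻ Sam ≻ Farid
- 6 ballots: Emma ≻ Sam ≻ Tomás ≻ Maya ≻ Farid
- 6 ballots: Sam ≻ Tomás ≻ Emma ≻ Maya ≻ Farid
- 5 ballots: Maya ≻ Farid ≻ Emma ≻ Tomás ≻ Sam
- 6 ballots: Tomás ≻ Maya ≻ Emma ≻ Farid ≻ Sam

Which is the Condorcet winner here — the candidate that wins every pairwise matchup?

Tomás

Tomás vs Emma: 29–16
Tomás vs Farid: 40–5
Tomás vs Maya: 28–17
Tomás vs Sam: 28–17
Tomás beats every other candidate.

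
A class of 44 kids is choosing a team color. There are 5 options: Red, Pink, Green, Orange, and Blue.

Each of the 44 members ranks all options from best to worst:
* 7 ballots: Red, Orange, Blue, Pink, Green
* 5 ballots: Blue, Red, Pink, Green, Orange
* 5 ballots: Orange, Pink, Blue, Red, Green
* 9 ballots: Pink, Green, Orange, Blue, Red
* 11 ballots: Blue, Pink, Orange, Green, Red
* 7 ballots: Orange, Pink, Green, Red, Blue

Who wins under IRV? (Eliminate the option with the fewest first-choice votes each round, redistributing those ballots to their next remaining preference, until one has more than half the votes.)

Round 1: Red 7, Pink 9, Green 0, Orange 12, Blue 16. Green eliminated.
Round 2: Red 7, Pink 9, Orange 12, Blue 16. Red eliminated.
Round 3: Pink 9, Orange 19, Blue 16. Pink eliminated.
Round 4: Orange 28, Blue 16. Orange has a majority (≥23).

Orange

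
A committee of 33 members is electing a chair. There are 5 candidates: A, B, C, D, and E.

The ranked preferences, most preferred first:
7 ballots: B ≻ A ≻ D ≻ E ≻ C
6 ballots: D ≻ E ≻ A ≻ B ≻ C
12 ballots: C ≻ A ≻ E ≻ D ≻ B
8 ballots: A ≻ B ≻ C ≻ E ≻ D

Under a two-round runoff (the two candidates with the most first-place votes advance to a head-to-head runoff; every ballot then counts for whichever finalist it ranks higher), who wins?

A

Round 1 first-place votes: A 8, B 7, C 12, D 6, E 0. C and A advance.
Runoff: C is ranked above A on 12 ballots, A above C on 21.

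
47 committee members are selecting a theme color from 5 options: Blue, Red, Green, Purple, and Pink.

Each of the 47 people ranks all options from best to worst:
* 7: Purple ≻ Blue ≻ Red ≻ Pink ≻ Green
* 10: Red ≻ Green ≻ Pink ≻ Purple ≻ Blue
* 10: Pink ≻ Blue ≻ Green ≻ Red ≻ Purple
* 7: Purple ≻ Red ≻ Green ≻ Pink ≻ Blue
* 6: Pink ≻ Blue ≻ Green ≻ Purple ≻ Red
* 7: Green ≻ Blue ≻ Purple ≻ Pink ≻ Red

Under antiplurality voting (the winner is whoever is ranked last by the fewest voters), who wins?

Pink

Last-place votes: Blue 17, Red 13, Green 7, Purple 10, Pink 0.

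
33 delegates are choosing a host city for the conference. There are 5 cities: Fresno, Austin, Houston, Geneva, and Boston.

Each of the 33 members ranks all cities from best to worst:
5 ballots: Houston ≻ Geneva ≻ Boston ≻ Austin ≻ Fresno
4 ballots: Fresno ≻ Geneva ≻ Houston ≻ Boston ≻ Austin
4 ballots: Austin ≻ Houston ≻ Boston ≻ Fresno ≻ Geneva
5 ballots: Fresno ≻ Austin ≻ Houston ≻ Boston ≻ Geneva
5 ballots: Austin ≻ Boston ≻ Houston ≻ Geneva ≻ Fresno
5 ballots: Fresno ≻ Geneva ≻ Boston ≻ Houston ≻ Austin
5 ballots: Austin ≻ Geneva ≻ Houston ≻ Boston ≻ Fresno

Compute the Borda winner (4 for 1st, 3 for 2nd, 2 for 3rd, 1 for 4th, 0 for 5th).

Fresno: 5×0 + 4×4 + 4×1 + 5×4 + 5×0 + 5×4 + 5×0 = 60
Austin: 5×1 + 4×0 + 4×4 + 5×3 + 5×4 + 5×0 + 5×4 = 76
Houston: 5×4 + 4×2 + 4×3 + 5×2 + 5×2 + 5×1 + 5×2 = 75
Geneva: 5×3 + 4×3 + 4×0 + 5×0 + 5×1 + 5×3 + 5×3 = 62
Boston: 5×2 + 4×1 + 4×2 + 5×1 + 5×3 + 5×2 + 5×1 = 57

Austin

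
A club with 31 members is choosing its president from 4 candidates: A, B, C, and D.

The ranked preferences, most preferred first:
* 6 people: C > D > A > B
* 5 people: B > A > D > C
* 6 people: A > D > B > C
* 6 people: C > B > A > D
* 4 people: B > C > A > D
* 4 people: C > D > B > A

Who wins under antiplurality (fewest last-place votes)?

Last-place votes: A 4, B 6, C 11, D 10.

A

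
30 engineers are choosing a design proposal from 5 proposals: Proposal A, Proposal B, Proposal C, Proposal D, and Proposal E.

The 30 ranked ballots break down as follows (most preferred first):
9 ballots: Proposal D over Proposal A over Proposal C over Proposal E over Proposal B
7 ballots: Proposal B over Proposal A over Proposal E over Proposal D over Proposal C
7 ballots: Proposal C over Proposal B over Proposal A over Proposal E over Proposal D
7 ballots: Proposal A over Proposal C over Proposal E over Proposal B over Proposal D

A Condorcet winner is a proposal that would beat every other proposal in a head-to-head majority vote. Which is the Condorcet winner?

Proposal A

Proposal A vs Proposal B: 16–14
Proposal A vs Proposal C: 23–7
Proposal A vs Proposal D: 21–9
Proposal A vs Proposal E: 30–0
Proposal A beats every other proposal.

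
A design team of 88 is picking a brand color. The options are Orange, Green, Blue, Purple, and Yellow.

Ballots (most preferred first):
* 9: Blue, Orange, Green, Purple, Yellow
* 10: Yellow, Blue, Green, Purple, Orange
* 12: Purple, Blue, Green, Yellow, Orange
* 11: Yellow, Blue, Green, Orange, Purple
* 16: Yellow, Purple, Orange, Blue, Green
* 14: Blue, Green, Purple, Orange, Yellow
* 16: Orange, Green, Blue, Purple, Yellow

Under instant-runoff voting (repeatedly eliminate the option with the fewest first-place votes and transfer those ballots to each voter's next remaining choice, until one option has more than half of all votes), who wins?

Blue

Round 1: Orange 16, Green 0, Blue 23, Purple 12, Yellow 37. Green eliminated.
Round 2: Orange 16, Blue 23, Purple 12, Yellow 37. Purple eliminated.
Round 3: Orange 16, Blue 35, Yellow 37. Orange eliminated.
Round 4: Blue 51, Yellow 37. Blue has a majority (≥45).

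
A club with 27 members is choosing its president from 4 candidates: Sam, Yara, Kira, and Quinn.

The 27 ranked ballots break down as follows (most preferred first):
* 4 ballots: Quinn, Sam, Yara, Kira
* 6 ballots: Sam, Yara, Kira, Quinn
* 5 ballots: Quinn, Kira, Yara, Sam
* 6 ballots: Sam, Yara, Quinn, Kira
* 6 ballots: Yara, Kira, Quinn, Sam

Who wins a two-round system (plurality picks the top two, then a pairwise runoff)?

Quinn

Round 1 first-place votes: Sam 12, Yara 6, Kira 0, Quinn 9. Sam and Quinn advance.
Runoff: Sam is ranked above Quinn on 12 ballots, Quinn above Sam on 15.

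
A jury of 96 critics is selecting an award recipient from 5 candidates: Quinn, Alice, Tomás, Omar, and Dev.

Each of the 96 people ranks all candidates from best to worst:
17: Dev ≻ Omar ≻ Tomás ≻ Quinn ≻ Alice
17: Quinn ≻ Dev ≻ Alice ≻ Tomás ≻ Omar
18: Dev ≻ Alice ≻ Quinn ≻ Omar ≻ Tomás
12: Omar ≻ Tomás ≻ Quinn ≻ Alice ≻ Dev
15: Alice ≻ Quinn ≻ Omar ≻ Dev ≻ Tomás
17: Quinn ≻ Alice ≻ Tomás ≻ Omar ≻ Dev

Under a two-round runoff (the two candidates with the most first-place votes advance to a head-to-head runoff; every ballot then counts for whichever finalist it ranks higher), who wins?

Round 1 first-place votes: Quinn 34, Alice 15, Tomás 0, Omar 12, Dev 35. Dev and Quinn advance.
Runoff: Dev is ranked above Quinn on 35 ballots, Quinn above Dev on 61.

Quinn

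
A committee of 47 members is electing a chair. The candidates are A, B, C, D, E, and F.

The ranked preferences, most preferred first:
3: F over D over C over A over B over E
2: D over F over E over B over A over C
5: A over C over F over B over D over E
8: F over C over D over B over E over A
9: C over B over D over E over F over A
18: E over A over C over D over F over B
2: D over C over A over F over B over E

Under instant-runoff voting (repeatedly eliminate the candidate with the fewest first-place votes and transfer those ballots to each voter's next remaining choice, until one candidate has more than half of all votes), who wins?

C

Round 1: A 5, B 0, C 9, D 4, E 18, F 11. B eliminated.
Round 2: A 5, C 9, D 4, E 18, F 11. D eliminated.
Round 3: A 5, C 11, E 18, F 13. A eliminated.
Round 4: C 16, E 18, F 13. F eliminated.
Round 5: C 27, E 20. C has a majority (≥24).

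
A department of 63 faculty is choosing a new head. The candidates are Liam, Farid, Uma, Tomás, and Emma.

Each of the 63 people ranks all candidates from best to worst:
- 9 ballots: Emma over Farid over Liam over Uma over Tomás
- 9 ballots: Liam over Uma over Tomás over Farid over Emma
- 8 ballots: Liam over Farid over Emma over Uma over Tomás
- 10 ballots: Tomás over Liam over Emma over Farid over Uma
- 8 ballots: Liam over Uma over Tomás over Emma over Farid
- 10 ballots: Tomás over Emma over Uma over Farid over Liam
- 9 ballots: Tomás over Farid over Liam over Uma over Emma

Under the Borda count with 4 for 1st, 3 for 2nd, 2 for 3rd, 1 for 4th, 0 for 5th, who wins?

Liam: 9×2 + 9×4 + 8×4 + 10×3 + 8×4 + 10×0 + 9×2 = 166
Farid: 9×3 + 9×1 + 8×3 + 10×1 + 8×0 + 10×1 + 9×3 = 107
Uma: 9×1 + 9×3 + 8×1 + 10×0 + 8×3 + 10×2 + 9×1 = 97
Tomás: 9×0 + 9×2 + 8×0 + 10×4 + 8×2 + 10×4 + 9×4 = 150
Emma: 9×4 + 9×0 + 8×2 + 10×2 + 8×1 + 10×3 + 9×0 = 110

Liam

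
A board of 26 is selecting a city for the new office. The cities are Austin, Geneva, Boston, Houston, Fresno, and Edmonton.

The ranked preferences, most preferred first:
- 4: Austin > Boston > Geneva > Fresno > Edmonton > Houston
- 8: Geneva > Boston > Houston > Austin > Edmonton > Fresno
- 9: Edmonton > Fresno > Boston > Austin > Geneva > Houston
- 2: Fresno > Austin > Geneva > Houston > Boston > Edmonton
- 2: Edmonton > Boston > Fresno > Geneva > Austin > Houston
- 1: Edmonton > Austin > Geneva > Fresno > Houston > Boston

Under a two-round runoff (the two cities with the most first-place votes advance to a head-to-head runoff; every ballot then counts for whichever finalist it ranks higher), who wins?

Geneva

Round 1 first-place votes: Austin 4, Geneva 8, Boston 0, Houston 0, Fresno 2, Edmonton 12. Edmonton and Geneva advance.
Runoff: Edmonton is ranked above Geneva on 12 ballots, Geneva above Edmonton on 14.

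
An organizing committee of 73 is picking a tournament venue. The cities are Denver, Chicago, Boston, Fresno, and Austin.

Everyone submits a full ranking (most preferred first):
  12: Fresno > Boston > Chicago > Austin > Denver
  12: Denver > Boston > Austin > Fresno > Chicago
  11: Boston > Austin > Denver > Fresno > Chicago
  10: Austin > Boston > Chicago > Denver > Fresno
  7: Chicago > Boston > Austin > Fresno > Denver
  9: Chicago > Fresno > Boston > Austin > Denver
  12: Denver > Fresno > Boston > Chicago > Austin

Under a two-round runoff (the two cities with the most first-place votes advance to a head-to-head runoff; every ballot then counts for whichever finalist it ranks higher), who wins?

Chicago

Round 1 first-place votes: Denver 24, Chicago 16, Boston 11, Fresno 12, Austin 10. Denver and Chicago advance.
Runoff: Denver is ranked above Chicago on 35 ballots, Chicago above Denver on 38.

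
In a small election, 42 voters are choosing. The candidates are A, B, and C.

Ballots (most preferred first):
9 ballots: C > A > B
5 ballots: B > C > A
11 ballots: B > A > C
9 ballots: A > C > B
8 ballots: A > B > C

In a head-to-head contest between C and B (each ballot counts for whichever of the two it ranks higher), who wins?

C is ranked above B on 18 ballots; B above C on 24.

B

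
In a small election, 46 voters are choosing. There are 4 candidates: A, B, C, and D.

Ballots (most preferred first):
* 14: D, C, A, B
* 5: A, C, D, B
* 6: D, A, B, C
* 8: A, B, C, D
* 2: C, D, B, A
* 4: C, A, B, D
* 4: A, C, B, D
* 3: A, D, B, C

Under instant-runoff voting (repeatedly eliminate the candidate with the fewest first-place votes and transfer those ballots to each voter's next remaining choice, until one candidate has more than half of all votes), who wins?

Round 1: A 20, B 0, C 6, D 20. B eliminated.
Round 2: A 20, C 6, D 20. C eliminated.
Round 3: A 24, D 22. A has a majority (≥24).

A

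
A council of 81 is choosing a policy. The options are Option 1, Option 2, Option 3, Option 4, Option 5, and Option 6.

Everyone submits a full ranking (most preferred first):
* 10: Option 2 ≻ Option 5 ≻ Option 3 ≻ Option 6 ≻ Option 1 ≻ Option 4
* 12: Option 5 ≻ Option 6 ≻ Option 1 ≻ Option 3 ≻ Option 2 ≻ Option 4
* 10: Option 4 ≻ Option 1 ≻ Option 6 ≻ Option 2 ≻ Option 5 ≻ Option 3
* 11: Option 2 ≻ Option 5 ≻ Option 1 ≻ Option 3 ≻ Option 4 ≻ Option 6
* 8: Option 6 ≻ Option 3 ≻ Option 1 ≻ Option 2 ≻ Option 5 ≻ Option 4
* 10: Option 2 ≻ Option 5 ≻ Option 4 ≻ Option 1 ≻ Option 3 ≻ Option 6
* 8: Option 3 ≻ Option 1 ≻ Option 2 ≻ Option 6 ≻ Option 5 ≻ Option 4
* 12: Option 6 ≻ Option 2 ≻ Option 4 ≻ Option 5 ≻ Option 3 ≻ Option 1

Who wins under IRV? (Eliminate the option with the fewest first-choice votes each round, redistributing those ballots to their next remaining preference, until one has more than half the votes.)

Round 1: Option 1 0, Option 2 31, Option 3 8, Option 4 10, Option 5 12, Option 6 20. Option 1 eliminated.
Round 2: Option 2 31, Option 3 8, Option 4 10, Option 5 12, Option 6 20. Option 3 eliminated.
Round 3: Option 2 39, Option 4 10, Option 5 12, Option 6 20. Option 4 eliminated.
Round 4: Option 2 39, Option 5 12, Option 6 30. Option 5 eliminated.
Round 5: Option 2 39, Option 6 42. Option 6 has a majority (≥41).

Option 6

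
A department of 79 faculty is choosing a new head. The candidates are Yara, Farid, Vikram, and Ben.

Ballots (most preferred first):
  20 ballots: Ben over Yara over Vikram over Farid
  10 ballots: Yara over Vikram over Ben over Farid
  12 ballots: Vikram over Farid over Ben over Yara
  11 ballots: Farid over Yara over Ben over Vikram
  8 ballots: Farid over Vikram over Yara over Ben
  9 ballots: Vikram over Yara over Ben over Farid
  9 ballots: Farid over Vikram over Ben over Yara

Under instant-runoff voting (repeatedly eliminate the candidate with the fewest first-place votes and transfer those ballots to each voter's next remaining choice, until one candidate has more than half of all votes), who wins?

Vikram

Round 1: Yara 10, Farid 28, Vikram 21, Ben 20. Yara eliminated.
Round 2: Farid 28, Vikram 31, Ben 20. Ben eliminated.
Round 3: Farid 28, Vikram 51. Vikram has a majority (≥40).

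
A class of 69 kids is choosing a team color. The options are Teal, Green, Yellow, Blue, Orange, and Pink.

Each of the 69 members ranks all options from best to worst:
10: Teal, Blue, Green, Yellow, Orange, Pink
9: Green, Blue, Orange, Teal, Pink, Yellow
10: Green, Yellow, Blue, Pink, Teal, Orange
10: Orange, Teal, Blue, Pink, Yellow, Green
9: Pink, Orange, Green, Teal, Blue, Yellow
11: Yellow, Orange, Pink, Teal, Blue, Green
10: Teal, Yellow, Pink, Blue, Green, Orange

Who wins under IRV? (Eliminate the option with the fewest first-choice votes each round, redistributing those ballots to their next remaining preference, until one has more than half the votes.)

Orange

Round 1: Teal 20, Green 19, Yellow 11, Blue 0, Orange 10, Pink 9. Blue eliminated.
Round 2: Teal 20, Green 19, Yellow 11, Orange 10, Pink 9. Pink eliminated.
Round 3: Teal 20, Green 19, Yellow 11, Orange 19. Yellow eliminated.
Round 4: Teal 20, Green 19, Orange 30. Green eliminated.
Round 5: Teal 30, Orange 39. Orange has a majority (≥35).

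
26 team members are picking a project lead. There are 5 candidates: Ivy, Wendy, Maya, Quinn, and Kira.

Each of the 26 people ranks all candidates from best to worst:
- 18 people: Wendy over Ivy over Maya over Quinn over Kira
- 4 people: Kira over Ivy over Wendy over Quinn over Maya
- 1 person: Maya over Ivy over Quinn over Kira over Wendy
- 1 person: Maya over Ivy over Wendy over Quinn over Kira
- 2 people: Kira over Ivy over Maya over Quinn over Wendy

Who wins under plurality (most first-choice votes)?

Wendy

First-place votes: Ivy 0, Wendy 18, Maya 2, Quinn 0, Kira 6.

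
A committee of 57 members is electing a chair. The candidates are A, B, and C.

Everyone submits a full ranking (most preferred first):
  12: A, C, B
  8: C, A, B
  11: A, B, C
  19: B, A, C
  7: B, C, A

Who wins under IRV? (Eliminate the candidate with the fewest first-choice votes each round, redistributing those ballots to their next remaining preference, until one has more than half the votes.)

Round 1: A 23, B 26, C 8. C eliminated.
Round 2: A 31, B 26. A has a majority (≥29).

A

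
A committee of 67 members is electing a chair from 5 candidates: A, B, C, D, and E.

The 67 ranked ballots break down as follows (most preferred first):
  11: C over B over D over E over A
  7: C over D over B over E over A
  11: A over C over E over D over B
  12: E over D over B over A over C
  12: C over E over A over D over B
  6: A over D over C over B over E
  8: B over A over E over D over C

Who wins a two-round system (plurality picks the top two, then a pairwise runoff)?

A

Round 1 first-place votes: A 17, B 8, C 30, D 0, E 12. C and A advance.
Runoff: C is ranked above A on 30 ballots, A above C on 37.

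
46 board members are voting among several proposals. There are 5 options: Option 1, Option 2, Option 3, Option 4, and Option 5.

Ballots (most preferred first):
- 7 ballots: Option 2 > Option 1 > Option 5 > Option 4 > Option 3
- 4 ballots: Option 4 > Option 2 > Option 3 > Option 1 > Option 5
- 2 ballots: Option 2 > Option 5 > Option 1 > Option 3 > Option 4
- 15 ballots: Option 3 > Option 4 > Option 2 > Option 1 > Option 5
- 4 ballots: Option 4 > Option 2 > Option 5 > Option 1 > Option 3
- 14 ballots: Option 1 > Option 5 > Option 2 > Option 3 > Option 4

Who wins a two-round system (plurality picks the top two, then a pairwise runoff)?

Round 1 first-place votes: Option 1 14, Option 2 9, Option 3 15, Option 4 8, Option 5 0. Option 3 and Option 1 advance.
Runoff: Option 3 is ranked above Option 1 on 19 ballots, Option 1 above Option 3 on 27.

Option 1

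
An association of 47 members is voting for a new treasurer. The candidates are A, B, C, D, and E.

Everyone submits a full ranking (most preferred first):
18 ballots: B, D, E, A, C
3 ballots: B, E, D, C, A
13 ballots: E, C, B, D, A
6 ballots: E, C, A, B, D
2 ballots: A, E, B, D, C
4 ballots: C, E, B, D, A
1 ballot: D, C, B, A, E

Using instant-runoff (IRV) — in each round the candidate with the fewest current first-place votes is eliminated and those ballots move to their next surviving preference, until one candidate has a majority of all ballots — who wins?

Round 1: A 2, B 21, C 4, D 1, E 19. D eliminated.
Round 2: A 2, B 21, C 5, E 19. A eliminated.
Round 3: B 21, C 5, E 21. C eliminated.
Round 4: B 22, E 25. E has a majority (≥24).

E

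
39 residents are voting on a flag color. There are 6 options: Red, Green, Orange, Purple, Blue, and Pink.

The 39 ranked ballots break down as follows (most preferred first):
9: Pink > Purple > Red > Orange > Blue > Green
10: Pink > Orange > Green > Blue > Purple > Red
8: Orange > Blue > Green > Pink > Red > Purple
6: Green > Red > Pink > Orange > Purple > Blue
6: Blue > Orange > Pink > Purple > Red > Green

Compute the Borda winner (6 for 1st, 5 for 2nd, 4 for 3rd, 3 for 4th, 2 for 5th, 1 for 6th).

Pink

Red: 9×4 + 10×1 + 8×2 + 6×5 + 6×2 = 104
Green: 9×1 + 10×4 + 8×4 + 6×6 + 6×1 = 123
Orange: 9×3 + 10×5 + 8×6 + 6×3 + 6×5 = 173
Purple: 9×5 + 10×2 + 8×1 + 6×2 + 6×3 = 103
Blue: 9×2 + 10×3 + 8×5 + 6×1 + 6×6 = 130
Pink: 9×6 + 10×6 + 8×3 + 6×4 + 6×4 = 186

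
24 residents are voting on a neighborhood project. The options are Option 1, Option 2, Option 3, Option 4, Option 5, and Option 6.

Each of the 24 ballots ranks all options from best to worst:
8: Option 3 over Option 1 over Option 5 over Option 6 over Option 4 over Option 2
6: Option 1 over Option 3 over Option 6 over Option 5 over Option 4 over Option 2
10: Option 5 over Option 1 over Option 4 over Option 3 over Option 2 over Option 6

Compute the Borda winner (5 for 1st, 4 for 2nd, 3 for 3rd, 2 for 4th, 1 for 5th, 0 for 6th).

Option 1: 8×4 + 6×5 + 10×4 = 102
Option 2: 8×0 + 6×0 + 10×1 = 10
Option 3: 8×5 + 6×4 + 10×2 = 84
Option 4: 8×1 + 6×1 + 10×3 = 44
Option 5: 8×3 + 6×2 + 10×5 = 86
Option 6: 8×2 + 6×3 + 10×0 = 34

Option 1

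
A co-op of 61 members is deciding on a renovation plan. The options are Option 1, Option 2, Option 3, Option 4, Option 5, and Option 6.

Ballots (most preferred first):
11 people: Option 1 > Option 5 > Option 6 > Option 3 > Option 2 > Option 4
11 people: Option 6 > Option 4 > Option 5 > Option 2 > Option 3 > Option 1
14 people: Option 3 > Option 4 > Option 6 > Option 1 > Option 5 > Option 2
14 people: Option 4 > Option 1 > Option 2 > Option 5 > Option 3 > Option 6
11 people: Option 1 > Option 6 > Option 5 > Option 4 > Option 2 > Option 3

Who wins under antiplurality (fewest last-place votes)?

Option 5

Last-place votes: Option 1 11, Option 2 14, Option 3 11, Option 4 11, Option 5 0, Option 6 14.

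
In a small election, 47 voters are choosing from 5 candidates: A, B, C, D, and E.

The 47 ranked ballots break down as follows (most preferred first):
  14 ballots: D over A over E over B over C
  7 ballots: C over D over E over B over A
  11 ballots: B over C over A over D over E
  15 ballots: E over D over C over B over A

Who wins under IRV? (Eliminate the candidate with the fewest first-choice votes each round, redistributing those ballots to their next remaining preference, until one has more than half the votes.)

Round 1: A 0, B 11, C 7, D 14, E 15. A eliminated.
Round 2: B 11, C 7, D 14, E 15. C eliminated.
Round 3: B 11, D 21, E 15. B eliminated.
Round 4: D 32, E 15. D has a majority (≥24).

D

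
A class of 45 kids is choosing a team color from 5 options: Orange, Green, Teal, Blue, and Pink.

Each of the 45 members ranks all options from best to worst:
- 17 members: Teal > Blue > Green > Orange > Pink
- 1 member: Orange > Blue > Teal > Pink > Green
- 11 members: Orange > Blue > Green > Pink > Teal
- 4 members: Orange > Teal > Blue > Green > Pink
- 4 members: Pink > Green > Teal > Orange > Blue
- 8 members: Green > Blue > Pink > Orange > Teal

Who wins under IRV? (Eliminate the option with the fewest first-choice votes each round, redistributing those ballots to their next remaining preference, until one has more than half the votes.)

Orange

Round 1: Orange 16, Green 8, Teal 17, Blue 0, Pink 4. Blue eliminated.
Round 2: Orange 16, Green 8, Teal 17, Pink 4. Pink eliminated.
Round 3: Orange 16, Green 12, Teal 17. Green eliminated.
Round 4: Orange 24, Teal 21. Orange has a majority (≥23).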